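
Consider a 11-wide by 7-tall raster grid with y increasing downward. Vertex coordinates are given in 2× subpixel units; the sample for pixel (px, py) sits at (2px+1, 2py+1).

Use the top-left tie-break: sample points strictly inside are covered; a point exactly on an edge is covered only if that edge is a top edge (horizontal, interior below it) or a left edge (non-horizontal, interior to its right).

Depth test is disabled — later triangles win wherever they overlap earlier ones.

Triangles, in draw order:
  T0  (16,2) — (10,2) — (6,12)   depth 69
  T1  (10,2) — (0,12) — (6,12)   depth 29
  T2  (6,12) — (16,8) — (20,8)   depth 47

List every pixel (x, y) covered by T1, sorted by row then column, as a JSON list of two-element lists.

T0:
  2·area = 60  (B↔C swapped to make it positive)
  edge (16, 2)→(6, 12): d=(-10,10) right/bottom  bias=-1
  edge (6, 12)→(10, 2): d=(4,-10) top-left  bias=+0
  edge (10, 2)→(16, 2): d=(6,0) top-left  bias=+0
    (8,0)@(17, 1): e=[0,66,-6] → .  [on edge]
    (5,1)@(11, 3): e=[40,14,6] → X
    (6,1)@(13, 3): e=[20,34,6] → X
    (7,1)@(15, 3): e=[0,54,6] → .  [on edge]
    (4,2)@(9, 5): e=[40,2,18] → X
    (6,2)@(13, 5): e=[0,42,18] → .  [on edge]
    (4,3)@(9, 7): e=[20,10,30] → X
    (5,3)@(11, 7): e=[0,30,30] → .  [on edge]
    (4,4)@(9, 9): e=[0,18,42] → .  [on edge]
    (3,5)@(7, 11): e=[0,6,54] → .  [on edge]
    (2,6)@(5, 13): e=[0,-6,66] → .  [on edge]
  covered (5 px):
    . . . . . . . . . . .
    . . . . . X X . . . .
    . . . . X X . . . . .
    . . . . X . . . . . .
    . . . . . . . . . . .
    . . . . . . . . . . .
    . . . . . . . . . . .
T1:
  2·area = 60  (B↔C swapped to make it positive)
  edge (10, 2)→(6, 12): d=(-4,10) right/bottom  bias=-1
  edge (6, 12)→(0, 12): d=(-6,0) right/bottom  bias=-1
  edge (0, 12)→(10, 2): d=(10,-10) top-left  bias=+0
    (5,0)@(11, 1): e=[-6,66,0] → .  [on edge]
    (4,1)@(9, 3): e=[6,54,0] → X  [on edge]
    (5,1)@(11, 3): e=[-14,54,20] → .
    (3,2)@(7, 5): e=[18,42,0] → X  [on edge]
    (4,2)@(9, 5): e=[-2,42,20] → .
    (2,3)@(5, 7): e=[30,30,0] → X  [on edge]
    (4,3)@(9, 7): e=[-10,30,40] → .
    (1,4)@(3, 9): e=[42,18,0] → X  [on edge]
    (4,4)@(9, 9): e=[-18,18,60] → .
    (0,5)@(1, 11): e=[54,6,0] → X  [on edge]
    (3,5)@(7, 11): e=[-6,6,60] → .
    (0,6)@(1, 13): e=[46,-6,20] → .
  covered (10 px):
    . . . . . . . . . . .
    . . . . X . . . . . .
    . . . X . . . . . . .
    . . X X . . . . . . .
    . X X X . . . . . . .
    X X X . . . . . . . .
    . . . . . . . . . . .
T2:
  2·area = 16
  edge (6, 12)→(16, 8): d=(10,-4) top-left  bias=+0
  edge (16, 8)→(20, 8): d=(4,0) top-left  bias=+0
  edge (20, 8)→(6, 12): d=(-14,4) right/bottom  bias=-1
    (7,4)@(15, 9): e=[6,4,6] → X
    (8,4)@(17, 9): e=[14,4,-2] → .
    (4,5)@(9, 11): e=[2,12,2] → X
    (5,5)@(11, 11): e=[10,12,-6] → .
    (7,5)@(15, 11): e=[26,12,-22] → .
    (4,6)@(9, 13): e=[22,20,-26] → .
  covered (2 px):
    . . . . . . . . . . .
    . . . . . . . . . . .
    . . . . . . . . . . .
    . . . . . . . . . . .
    . . . . . . . X . . .
    . . . . X . . . . . .
    . . . . . . . . . . .

Answer: [[4,1],[3,2],[2,3],[3,3],[1,4],[2,4],[3,4],[0,5],[1,5],[2,5]]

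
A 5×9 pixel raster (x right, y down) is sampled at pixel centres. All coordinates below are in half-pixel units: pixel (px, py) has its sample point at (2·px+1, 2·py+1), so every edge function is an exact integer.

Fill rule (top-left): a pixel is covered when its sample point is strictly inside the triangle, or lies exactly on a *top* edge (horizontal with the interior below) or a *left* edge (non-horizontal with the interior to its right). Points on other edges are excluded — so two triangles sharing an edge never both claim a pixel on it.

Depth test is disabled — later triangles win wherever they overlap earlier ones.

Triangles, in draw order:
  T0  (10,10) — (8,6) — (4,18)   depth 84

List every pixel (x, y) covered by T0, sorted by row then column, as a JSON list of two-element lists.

T0:
  2·area = 40  (B↔C swapped to make it positive)
  edge (10, 10)→(4, 18): d=(-6,8) right/bottom  bias=-1
  edge (4, 18)→(8, 6): d=(4,-12) top-left  bias=+0
  edge (8, 6)→(10, 10): d=(2,4) right/bottom  bias=-1
    (4,1)@(9, 3): e=[50,0,-10] → ·  [on edge]
    (3,4)@(7, 9): e=[30,0,10] → #  [on edge]
    (4,4)@(9, 9): e=[14,24,2] → #
    (3,5)@(7, 11): e=[18,8,14] → #
    (3,6)@(7, 13): e=[6,16,18] → #
    (4,6)@(9, 13): e=[-10,40,10] → ·
    (2,7)@(5, 15): e=[10,0,30] → #  [on edge]
    (3,7)@(7, 15): e=[-6,24,22] → ·
    (2,8)@(5, 17): e=[-2,8,34] → ·
  covered (6 px):
    · · · · ·
    · · · · ·
    · · · · ·
    · · · · ·
    · · · # #
    · · · # #
    · · · # ·
    · · # · ·
    · · · · ·

Answer: [[3,4],[4,4],[3,5],[4,5],[3,6],[2,7]]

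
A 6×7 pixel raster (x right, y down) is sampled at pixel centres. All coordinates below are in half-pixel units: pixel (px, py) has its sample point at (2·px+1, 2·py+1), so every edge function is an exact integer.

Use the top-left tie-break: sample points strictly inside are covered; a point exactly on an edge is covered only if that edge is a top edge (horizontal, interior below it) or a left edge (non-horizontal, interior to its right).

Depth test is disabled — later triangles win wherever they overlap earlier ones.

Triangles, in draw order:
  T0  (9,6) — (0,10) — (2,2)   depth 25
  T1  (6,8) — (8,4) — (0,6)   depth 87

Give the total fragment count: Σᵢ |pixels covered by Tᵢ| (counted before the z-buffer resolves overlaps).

T0:
  2·area = 64
  edge (9, 6)→(0, 10): d=(-9,4) right/bottom  bias=-1
  edge (0, 10)→(2, 2): d=(2,-8) top-left  bias=+0
  edge (2, 2)→(9, 6): d=(7,4) right/bottom  bias=-1
    (1,1)@(3, 3): e=[51,10,3] → █
    (2,1)@(5, 3): e=[43,26,-5] → ·
    (1,2)@(3, 5): e=[33,14,17] → █
    (2,2)@(5, 5): e=[25,30,9] → █
    (3,2)@(7, 5): e=[17,46,1] → █
    (4,2)@(9, 5): e=[9,62,-7] → ·
    (0,3)@(1, 7): e=[23,2,39] → █
    (3,3)@(7, 7): e=[-1,50,15] → ·
    (0,4)@(1, 9): e=[5,6,53] → █
    (1,4)@(3, 9): e=[-3,22,45] → ·
    (2,4)@(5, 9): e=[-11,38,37] → ·
    (0,5)@(1, 11): e=[-13,10,67] → ·
  covered (8 px):
    · · · · · ·
    · █ · · · ·
    · █ █ █ · ·
    █ █ █ · · ·
    █ · · · · ·
    · · · · · ·
    · · · · · ·
T1:
  2·area = 28  (B↔C swapped to make it positive)
  edge (6, 8)→(0, 6): d=(-6,-2) top-left  bias=+0
  edge (0, 6)→(8, 4): d=(8,-2) top-left  bias=+0
  edge (8, 4)→(6, 8): d=(-2,4) right/bottom  bias=-1
    (2,2)@(5, 5): e=[16,2,10] → █
    (3,2)@(7, 5): e=[20,6,2] → █
    (4,2)@(9, 5): e=[24,10,-6] → ·
    (1,3)@(3, 7): e=[0,14,14] → █  [on edge]
    (3,3)@(7, 7): e=[8,22,-2] → ·
    (1,4)@(3, 9): e=[-12,30,10] → ·
    (2,4)@(5, 9): e=[-8,34,2] → ·
    (4,4)@(9, 9): e=[0,42,-14] → ·  [on edge]
  covered (4 px):
    · · · · · ·
    · · · · · ·
    · · █ █ · ·
    · █ █ · · ·
    · · · · · ·
    · · · · · ·
    · · · · · ·

Final: 12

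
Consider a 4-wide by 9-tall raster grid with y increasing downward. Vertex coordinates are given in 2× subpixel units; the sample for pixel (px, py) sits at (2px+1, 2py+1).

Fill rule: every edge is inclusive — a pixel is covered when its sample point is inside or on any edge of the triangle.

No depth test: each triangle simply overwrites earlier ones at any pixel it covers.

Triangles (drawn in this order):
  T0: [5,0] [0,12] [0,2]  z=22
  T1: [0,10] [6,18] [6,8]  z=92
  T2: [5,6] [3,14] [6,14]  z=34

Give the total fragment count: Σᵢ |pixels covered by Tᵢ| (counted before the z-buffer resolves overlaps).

T0:
  2·area = 50
  edge (5, 0)→(0, 12): d=(-5,12) inclusive
  edge (0, 12)→(0, 2): d=(0,-10) inclusive
  edge (0, 2)→(5, 0): d=(5,-2) inclusive
    (1,0)@(3, 1): e=[19,30,1] → █
    (2,0)@(5, 1): e=[-5,50,5] → ·
    (0,1)@(1, 3): e=[33,10,7] → █
    (2,1)@(5, 3): e=[-15,50,15] → ·
    (0,2)@(1, 5): e=[23,10,17] → █
    (1,2)@(3, 5): e=[-1,30,21] → ·
    (0,3)@(1, 7): e=[13,10,27] → █
    (1,3)@(3, 7): e=[-11,30,31] → ·
    (0,4)@(1, 9): e=[3,10,37] → █
    (1,4)@(3, 9): e=[-21,30,41] → ·
    (0,5)@(1, 11): e=[-7,10,47] → ·
  covered (6 px):
    · █ · ·
    █ █ · ·
    █ · · ·
    █ · · ·
    █ · · ·
    · · · ·
    · · · ·
    · · · ·
    · · · ·
T1:
  2·area = 60  (B↔C swapped to make it positive)
  edge (0, 10)→(6, 8): d=(6,-2) inclusive
  edge (6, 8)→(6, 18): d=(0,10) inclusive
  edge (6, 18)→(0, 10): d=(-6,-8) inclusive
    (1,4)@(3, 9): e=[0,30,30] → █  [on edge]
    (2,4)@(5, 9): e=[4,10,46] → █
    (3,4)@(7, 9): e=[8,-10,62] → ·
    (0,5)@(1, 11): e=[8,50,2] → █
    (3,5)@(7, 11): e=[20,-10,50] → ·
    (0,6)@(1, 13): e=[20,50,-10] → ·
    (1,6)@(3, 13): e=[24,30,6] → █
    (3,6)@(7, 13): e=[32,-10,38] → ·
    (1,7)@(3, 15): e=[36,30,-6] → ·
    (2,7)@(5, 15): e=[40,10,10] → █
    (3,7)@(7, 15): e=[44,-10,26] → ·
    (2,8)@(5, 17): e=[52,10,-2] → ·
  covered (8 px):
    · · · ·
    · · · ·
    · · · ·
    · · · ·
    · █ █ ·
    █ █ █ ·
    · █ █ ·
    · · █ ·
    · · · ·
T2:
  2·area = 24  (B↔C swapped to make it positive)
  edge (5, 6)→(6, 14): d=(1,8) inclusive
  edge (6, 14)→(3, 14): d=(-3,0) inclusive
  edge (3, 14)→(5, 6): d=(2,-8) inclusive
    (2,3)@(5, 7): e=[1,21,2] → █
    (3,3)@(7, 7): e=[-15,21,18] → ·
    (2,4)@(5, 9): e=[3,15,6] → █
    (3,4)@(7, 9): e=[-13,15,22] → ·
    (2,5)@(5, 11): e=[5,9,10] → █
    (3,5)@(7, 11): e=[-11,9,26] → ·
    (2,6)@(5, 13): e=[7,3,14] → █
    (3,6)@(7, 13): e=[-9,3,30] → ·
    (2,7)@(5, 15): e=[9,-3,18] → ·
  covered (4 px):
    · · · ·
    · · · ·
    · · · ·
    · · █ ·
    · · █ ·
    · · █ ·
    · · █ ·
    · · · ·
    · · · ·

Final: 18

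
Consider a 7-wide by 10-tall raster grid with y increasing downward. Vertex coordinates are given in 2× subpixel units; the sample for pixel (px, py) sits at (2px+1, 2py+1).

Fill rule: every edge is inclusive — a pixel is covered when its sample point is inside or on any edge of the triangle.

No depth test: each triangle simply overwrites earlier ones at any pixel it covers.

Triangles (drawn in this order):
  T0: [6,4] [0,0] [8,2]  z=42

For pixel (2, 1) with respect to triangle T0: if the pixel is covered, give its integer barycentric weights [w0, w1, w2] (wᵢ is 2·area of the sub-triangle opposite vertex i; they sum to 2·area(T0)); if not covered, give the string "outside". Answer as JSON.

T0:
  2·area = 20
  edge (6, 4)→(0, 0): d=(-6,-4) inclusive
  edge (0, 0)→(8, 2): d=(8,2) inclusive
  edge (8, 2)→(6, 4): d=(-2,2) inclusive
    (1,0)@(3, 1): e=[6,2,12] → #
    (2,0)@(5, 1): e=[14,-2,8] → ·
    (4,0)@(9, 1): e=[30,-10,0] → ·  [on edge]
    (1,1)@(3, 3): e=[-6,18,8] → ·
    (2,1)@(5, 3): e=[2,14,4] → #
    (3,1)@(7, 3): e=[10,10,0] → #  [on edge]
    (4,1)@(9, 3): e=[18,6,-4] → ·
    (2,2)@(5, 5): e=[-10,30,0] → ·  [on edge]
    (3,2)@(7, 5): e=[-2,26,-4] → ·
    (1,3)@(3, 7): e=[-30,50,0] → ·  [on edge]
    (0,4)@(1, 9): e=[-50,70,0] → ·  [on edge]
  covered (3 px):
    · # · · · · ·
    · · # # · · ·
    · · · · · · ·
    · · · · · · ·
    · · · · · · ·
    · · · · · · ·
    · · · · · · ·
    · · · · · · ·
    · · · · · · ·
    · · · · · · ·

Final: [14,4,2]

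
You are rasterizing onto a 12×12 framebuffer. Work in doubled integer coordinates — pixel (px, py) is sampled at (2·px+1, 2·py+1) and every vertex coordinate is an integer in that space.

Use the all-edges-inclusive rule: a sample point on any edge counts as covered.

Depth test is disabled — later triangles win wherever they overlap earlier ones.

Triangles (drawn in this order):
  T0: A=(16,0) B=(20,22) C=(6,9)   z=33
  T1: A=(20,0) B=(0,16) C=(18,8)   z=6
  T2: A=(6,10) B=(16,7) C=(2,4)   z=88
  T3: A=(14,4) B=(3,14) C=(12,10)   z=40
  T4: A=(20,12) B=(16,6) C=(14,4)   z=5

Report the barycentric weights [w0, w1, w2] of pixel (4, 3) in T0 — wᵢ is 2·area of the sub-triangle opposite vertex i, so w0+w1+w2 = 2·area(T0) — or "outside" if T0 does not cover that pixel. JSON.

T0:
  2·area = 256
  edge (16, 0)→(20, 22): d=(4,22) inclusive
  edge (20, 22)→(6, 9): d=(-14,-13) inclusive
  edge (6, 9)→(16, 0): d=(10,-9) inclusive
    (7,0)@(15, 1): e=[26,229,1] → X
    (8,0)@(17, 1): e=[-18,255,19] → .
    (6,1)@(13, 3): e=[78,175,3] → X
    (8,1)@(17, 3): e=[-10,227,39] → .
    (5,2)@(11, 5): e=[130,121,5] → X
    (8,2)@(17, 5): e=[-2,199,59] → .
    (4,3)@(9, 7): e=[182,67,7] → X
    (8,3)@(17, 7): e=[6,171,79] → X
    (9,3)@(19, 7): e=[-38,197,97] → .
    (3,4)@(7, 9): e=[234,13,9] → X
    (9,4)@(19, 9): e=[-30,169,117] → .
    (3,5)@(7, 11): e=[242,-15,29] → .
  covered (35 px):
    . . . . . . . X . . . .
    . . . . . . X X . . . .
    . . . . . X X X . . . .
    . . . . X X X X X . . .
    . . . X X X X X X . . .
    . . . . X X X X X . . .
    . . . . . X X X X . . .
    . . . . . . X X X . . .
    . . . . . . . X X X . .
    . . . . . . . . X X . .
    . . . . . . . . . X . .
    . . . . . . . . . . . .
T1:
  2·area = 128  (B↔C swapped to make it positive)
  edge (20, 0)→(18, 8): d=(-2,8) inclusive
  edge (18, 8)→(0, 16): d=(-18,8) inclusive
  edge (0, 16)→(20, 0): d=(20,-16) inclusive
    (9,0)@(19, 1): e=[6,118,4] → X
    (10,0)@(21, 1): e=[-10,102,36] → .
    (8,1)@(17, 3): e=[18,98,12] → X
    (10,1)@(21, 3): e=[-14,66,76] → .
    (7,2)@(15, 5): e=[30,78,20] → X
    (9,2)@(19, 5): e=[-2,46,84] → .
    (6,3)@(13, 7): e=[42,58,28] → X
    (9,3)@(19, 7): e=[-6,10,124] → .
    (4,4)@(9, 9): e=[70,54,4] → X
    (5,4)@(11, 9): e=[54,38,36] → X
    (8,4)@(17, 9): e=[6,-10,132] → .
    (3,5)@(7, 11): e=[82,34,12] → X
  covered (16 px):
    . . . . . . . . . X . .
    . . . . . . . . X X . .
    . . . . . . . X X . . .
    . . . . . . X X X . . .
    . . . . X X X X . . . .
    . . . X X X . . . . . .
    . . X . . . . . . . . .
    . . . . . . . . . . . .
    . . . . . . . . . . . .
    . . . . . . . . . . . .
    . . . . . . . . . . . .
    . . . . . . . . . . . .
T2:
  2·area = 72  (B↔C swapped to make it positive)
  edge (6, 10)→(2, 4): d=(-4,-6) inclusive
  edge (2, 4)→(16, 7): d=(14,3) inclusive
  edge (16, 7)→(6, 10): d=(-10,3) inclusive
    (1,2)@(3, 5): e=[2,11,59] → X
    (2,2)@(5, 5): e=[14,5,53] → X
    (3,2)@(7, 5): e=[26,-1,47] → .
    (1,3)@(3, 7): e=[-6,39,39] → .
    (2,3)@(5, 7): e=[6,33,33] → X
    (3,3)@(7, 7): e=[18,27,27] → X
    (4,3)@(9, 7): e=[30,21,21] → X
    (5,3)@(11, 7): e=[42,15,15] → X
    (6,3)@(13, 7): e=[54,9,9] → X
    (7,3)@(15, 7): e=[66,3,3] → X
    (8,3)@(17, 7): e=[78,-3,-3] → .
    (2,4)@(5, 9): e=[-2,61,13] → .
  covered (10 px):
    . . . . . . . . . . . .
    . . . . . . . . . . . .
    . X X . . . . . . . . .
    . . X X X X X X . . . .
    . . . X X . . . . . . .
    . . . . . . . . . . . .
    . . . . . . . . . . . .
    . . . . . . . . . . . .
    . . . . . . . . . . . .
    . . . . . . . . . . . .
    . . . . . . . . . . . .
    . . . . . . . . . . . .
T3:
  2·area = 46  (B↔C swapped to make it positive)
  edge (14, 4)→(12, 10): d=(-2,6) inclusive
  edge (12, 10)→(3, 14): d=(-9,4) inclusive
  edge (3, 14)→(14, 4): d=(11,-10) inclusive
    (7,0)@(15, 1): e=[0,69,-23] → .  [on edge]
    (6,2)@(13, 5): e=[4,41,1] → X
    (7,2)@(15, 5): e=[-8,33,21] → .
    (5,3)@(11, 7): e=[12,31,3] → X
    (6,3)@(13, 7): e=[0,23,23] → X  [on edge]
    (7,3)@(15, 7): e=[-12,15,43] → .
    (4,4)@(9, 9): e=[20,21,5] → X
    (6,4)@(13, 9): e=[-4,5,45] → .
    (3,5)@(7, 11): e=[28,11,7] → X
    (5,5)@(11, 11): e=[4,-5,47] → .
    (2,6)@(5, 13): e=[36,1,9] → X
    (3,6)@(7, 13): e=[24,-7,29] → .
    (5,6)@(11, 13): e=[0,-23,69] → .  [on edge]
    (4,9)@(9, 19): e=[0,-69,115] → .  [on edge]
  covered (8 px):
    . . . . . . . . . . . .
    . . . . . . . . . . . .
    . . . . . . X . . . . .
    . . . . . X X . . . . .
    . . . . X X . . . . . .
    . . . X X . . . . . . .
    . . X . . . . . . . . .
    . . . . . . . . . . . .
    . . . . . . . . . . . .
    . . . . . . . . . . . .
    . . . . . . . . . . . .
    . . . . . . . . . . . .
T4:
  2·area = 4  (B↔C swapped to make it positive)
  edge (20, 12)→(14, 4): d=(-6,-8) inclusive
  edge (14, 4)→(16, 6): d=(2,2) inclusive
  edge (16, 6)→(20, 12): d=(4,6) inclusive
    (5,0)@(11, 1): e=[-6,0,10] → .  [on edge]
    (6,1)@(13, 3): e=[-2,0,6] → .  [on edge]
    (7,2)@(15, 5): e=[2,0,2] → X  [on edge]
    (8,2)@(17, 5): e=[18,-4,-10] → .
    (7,3)@(15, 7): e=[-10,4,10] → .
    (8,3)@(17, 7): e=[6,0,-2] → .  [on edge]
    (9,4)@(19, 9): e=[10,0,-6] → .  [on edge]
    (10,5)@(21, 11): e=[14,0,-10] → .  [on edge]
    (11,6)@(23, 13): e=[18,0,-14] → .  [on edge]
  covered (1 px):
    . . . . . . . . . . . .
    . . . . . . . . . . . .
    . . . . . . . X . . . .
    . . . . . . . . . . . .
    . . . . . . . . . . . .
    . . . . . . . . . . . .
    . . . . . . . . . . . .
    . . . . . . . . . . . .
    . . . . . . . . . . . .
    . . . . . . . . . . . .
    . . . . . . . . . . . .
    . . . . . . . . . . . .

Result: [67,7,182]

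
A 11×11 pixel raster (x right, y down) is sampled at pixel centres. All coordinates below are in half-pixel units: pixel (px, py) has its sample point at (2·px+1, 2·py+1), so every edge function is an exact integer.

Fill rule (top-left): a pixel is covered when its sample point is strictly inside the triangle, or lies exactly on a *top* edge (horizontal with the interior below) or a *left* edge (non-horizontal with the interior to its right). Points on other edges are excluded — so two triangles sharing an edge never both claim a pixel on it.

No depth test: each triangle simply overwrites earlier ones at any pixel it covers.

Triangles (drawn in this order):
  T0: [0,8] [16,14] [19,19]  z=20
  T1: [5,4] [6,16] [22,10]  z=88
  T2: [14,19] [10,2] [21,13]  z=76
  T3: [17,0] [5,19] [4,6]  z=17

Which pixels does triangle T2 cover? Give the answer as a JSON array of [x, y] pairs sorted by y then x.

T0:
  2·area = 62
  edge (0, 8)→(16, 14): d=(16,6) right/bottom  bias=-1
  edge (16, 14)→(19, 19): d=(3,5) right/bottom  bias=-1
  edge (19, 19)→(0, 8): d=(-19,-11) top-left  bias=+0
    (6,4)@(13, 9): e=[-62,0,124] → .  [on edge]
    (3,5)@(7, 11): e=[6,36,20] → X
    (4,5)@(9, 11): e=[-6,26,42] → .
    (3,6)@(7, 13): e=[38,42,-18] → .
    (4,6)@(9, 13): e=[26,32,4] → X
    (5,6)@(11, 13): e=[14,22,26] → X
    (6,6)@(13, 13): e=[2,12,48] → X
    (7,6)@(15, 13): e=[-10,2,70] → .
    (4,7)@(9, 15): e=[58,38,-34] → .
    (5,7)@(11, 15): e=[46,28,-12] → .
    (6,7)@(13, 15): e=[34,18,10] → X
    (7,7)@(15, 15): e=[22,8,32] → X
    (9,9)@(19, 19): e=[62,0,0] → .  [on edge]
  covered (7 px):
    . . . . . . . . . . .
    . . . . . . . . . . .
    . . . . . . . . . . .
    . . . . . . . . . . .
    . . . . . . . . . . .
    . . . X . . . . . . .
    . . . . X X X . . . .
    . . . . . . X X . . .
    . . . . . . . . X . .
    . . . . . . . . . . .
    . . . . . . . . . . .
T1:
  2·area = 198  (B↔C swapped to make it positive)
  edge (5, 4)→(22, 10): d=(17,6) right/bottom  bias=-1
  edge (22, 10)→(6, 16): d=(-16,6) right/bottom  bias=-1
  edge (6, 16)→(5, 4): d=(-1,-12) top-left  bias=+0
    (3,2)@(7, 5): e=[5,170,23] → X
    (4,2)@(9, 5): e=[-7,158,47] → .
    (3,3)@(7, 7): e=[39,138,21] → X
    (4,3)@(9, 7): e=[27,126,45] → X
    (5,3)@(11, 7): e=[15,114,69] → X
    (6,3)@(13, 7): e=[3,102,93] → X
    (7,3)@(15, 7): e=[-9,90,117] → .
    (3,4)@(7, 9): e=[73,106,19] → X
    (7,4)@(15, 9): e=[25,58,115] → X
    (8,4)@(17, 9): e=[13,46,139] → X
    (9,4)@(19, 9): e=[1,34,163] → X
    (10,4)@(21, 9): e=[-11,22,187] → .
  covered (24 px):
    . . . . . . . . . . .
    . . . . . . . . . . .
    . . . X . . . . . . .
    . . . X X X X . . . .
    . . . X X X X X X X .
    . . . X X X X X X X .
    . . . X X X X . . . .
    . . . X . . . . . . .
    . . . . . . . . . . .
    . . . . . . . . . . .
    . . . . . . . . . . .
T2:
  2·area = 143
  edge (14, 19)→(10, 2): d=(-4,-17) top-left  bias=+0
  edge (10, 2)→(21, 13): d=(11,11) right/bottom  bias=-1
  edge (21, 13)→(14, 19): d=(-7,6) right/bottom  bias=-1
    (4,0)@(9, 1): e=[-13,0,156] → .  [on edge]
    (5,1)@(11, 3): e=[13,0,130] → .  [on edge]
    (5,2)@(11, 5): e=[5,22,116] → X
    (6,2)@(13, 5): e=[39,0,104] → .  [on edge]
    (5,3)@(11, 7): e=[-3,44,102] → .
    (6,3)@(13, 7): e=[31,22,90] → X
    (7,3)@(15, 7): e=[65,0,78] → .  [on edge]
    (6,4)@(13, 9): e=[23,44,76] → X
    (7,4)@(15, 9): e=[57,22,64] → X
    (8,4)@(17, 9): e=[91,0,52] → .  [on edge]
    (6,5)@(13, 11): e=[15,66,62] → X
    (8,5)@(17, 11): e=[83,22,38] → X
    (9,5)@(19, 11): e=[117,0,26] → .  [on edge]
    (10,6)@(21, 13): e=[143,0,0] → .  [on edge]
  covered (14 px):
    . . . . . . . . . . .
    . . . . . . . . . . .
    . . . . . X . . . . .
    . . . . . . X . . . .
    . . . . . . X X . . .
    . . . . . . X X X . .
    . . . . . . X X X X .
    . . . . . . . X X . .
    . . . . . . . X . . .
    . . . . . . . . . . .
    . . . . . . . . . . .
T3:
  2·area = 175
  edge (17, 0)→(5, 19): d=(-12,19) right/bottom  bias=-1
  edge (5, 19)→(4, 6): d=(-1,-13) top-left  bias=+0
  edge (4, 6)→(17, 0): d=(13,-6) top-left  bias=+0
    (7,0)@(15, 1): e=[26,148,1] → X
    (8,0)@(17, 1): e=[-12,174,13] → .
    (5,1)@(11, 3): e=[78,94,3] → X
    (6,1)@(13, 3): e=[40,120,15] → X
    (8,1)@(17, 3): e=[-36,172,39] → .
    (3,2)@(7, 5): e=[130,40,5] → X
    (4,2)@(9, 5): e=[92,66,17] → X
    (7,2)@(15, 5): e=[-22,144,53] → .
    (2,3)@(5, 7): e=[144,12,19] → X
    (6,3)@(13, 7): e=[-8,116,67] → .
    (2,4)@(5, 9): e=[120,10,45] → X
    (6,4)@(13, 9): e=[-32,114,93] → .
    (2,9)@(5, 19): e=[0,0,175] → .  [on edge]
  covered (24 px):
    . . . . . . . X . . .
    . . . . . X X X . . .
    . . . X X X X . . . .
    . . X X X X . . . . .
    . . X X X X . . . . .
    . . X X X . . . . . .
    . . X X . . . . . . .
    . . X X . . . . . . .
    . . X . . . . . . . .
    . . . . . . . . . . .
    . . . . . . . . . . .

Final: [[5,2],[6,3],[6,4],[7,4],[6,5],[7,5],[8,5],[6,6],[7,6],[8,6],[9,6],[7,7],[8,7],[7,8]]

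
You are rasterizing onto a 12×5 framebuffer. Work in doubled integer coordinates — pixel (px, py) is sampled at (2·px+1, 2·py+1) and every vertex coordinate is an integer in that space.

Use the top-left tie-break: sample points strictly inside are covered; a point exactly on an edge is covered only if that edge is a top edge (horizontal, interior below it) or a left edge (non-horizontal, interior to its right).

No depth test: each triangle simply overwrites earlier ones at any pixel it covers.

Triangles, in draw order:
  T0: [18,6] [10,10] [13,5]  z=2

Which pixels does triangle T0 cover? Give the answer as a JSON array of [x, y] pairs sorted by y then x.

T0:
  2·area = 28
  edge (18, 6)→(10, 10): d=(-8,4) right/bottom  bias=-1
  edge (10, 10)→(13, 5): d=(3,-5) top-left  bias=+0
  edge (13, 5)→(18, 6): d=(5,1) right/bottom  bias=-1
    (1,1)@(3, 3): e=[84,-56,0] → .  [on edge]
    (6,2)@(13, 5): e=[28,0,0] → .  [on edge]
    (6,3)@(13, 7): e=[12,6,10] → X
    (7,3)@(15, 7): e=[4,16,8] → X
    (8,3)@(17, 7): e=[-4,26,6] → .
    (11,3)@(23, 7): e=[-28,56,0] → .  [on edge]
    (5,4)@(11, 9): e=[4,2,22] → X
    (6,4)@(13, 9): e=[-4,12,20] → .
    (7,4)@(15, 9): e=[-12,22,18] → .
  covered (3 px):
    . . . . . . . . . . . .
    . . . . . . . . . . . .
    . . . . . . . . . . . .
    . . . . . . X X . . . .
    . . . . . X . . . . . .

Result: [[6,3],[7,3],[5,4]]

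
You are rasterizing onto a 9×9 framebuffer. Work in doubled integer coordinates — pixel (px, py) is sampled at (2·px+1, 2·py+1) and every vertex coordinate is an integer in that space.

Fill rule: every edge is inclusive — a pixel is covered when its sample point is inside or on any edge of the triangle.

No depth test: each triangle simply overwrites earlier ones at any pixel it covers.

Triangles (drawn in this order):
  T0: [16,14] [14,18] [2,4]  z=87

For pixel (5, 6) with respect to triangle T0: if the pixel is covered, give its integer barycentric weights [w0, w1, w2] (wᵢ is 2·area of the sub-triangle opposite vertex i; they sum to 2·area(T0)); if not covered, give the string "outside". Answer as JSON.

T0:
  2·area = 76
  edge (16, 14)→(14, 18): d=(-2,4) inclusive
  edge (14, 18)→(2, 4): d=(-12,-14) inclusive
  edge (2, 4)→(16, 14): d=(14,10) inclusive
    (1,2)@(3, 5): e=[70,2,4] → X
    (2,2)@(5, 5): e=[62,30,-16] → .
    (1,3)@(3, 7): e=[66,-22,32] → .
    (2,3)@(5, 7): e=[58,6,12] → X
    (3,3)@(7, 7): e=[50,34,-8] → .
    (2,4)@(5, 9): e=[54,-18,40] → .
    (3,4)@(7, 9): e=[46,10,20] → X
    (4,4)@(9, 9): e=[38,38,0] → X  [on edge]
    (5,4)@(11, 9): e=[30,66,-20] → .
    (3,5)@(7, 11): e=[42,-14,48] → .
    (4,5)@(9, 11): e=[34,14,28] → X
    (5,5)@(11, 11): e=[26,42,8] → X
  covered (10 px):
    . . . . . . . . .
    . . . . . . . . .
    . X . . . . . . .
    . . X . . . . . .
    . . . X X . . . .
    . . . . X X . . .
    . . . . . X X . .
    . . . . . . X X .
    . . . . . . . . .

Final: [18,36,22]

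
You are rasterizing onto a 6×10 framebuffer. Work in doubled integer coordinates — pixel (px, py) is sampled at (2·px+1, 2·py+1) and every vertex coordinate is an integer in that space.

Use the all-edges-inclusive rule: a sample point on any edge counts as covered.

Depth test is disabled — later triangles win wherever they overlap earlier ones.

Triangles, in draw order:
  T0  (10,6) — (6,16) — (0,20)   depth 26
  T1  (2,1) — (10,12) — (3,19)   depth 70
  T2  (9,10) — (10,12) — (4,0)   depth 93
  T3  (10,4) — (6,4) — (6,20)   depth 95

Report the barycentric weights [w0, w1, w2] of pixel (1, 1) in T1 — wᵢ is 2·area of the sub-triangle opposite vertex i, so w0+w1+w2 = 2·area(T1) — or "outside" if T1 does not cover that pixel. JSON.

T0:
  2·area = 44
  edge (10, 6)→(6, 16): d=(-4,10) inclusive
  edge (6, 16)→(0, 20): d=(-6,4) inclusive
  edge (0, 20)→(10, 6): d=(10,-14) inclusive
    (3,5)@(7, 11): e=[10,26,8] → #
    (4,5)@(9, 11): e=[-10,18,36] → ·
    (2,6)@(5, 13): e=[22,22,0] → #  [on edge]
    (4,6)@(9, 13): e=[-18,6,56] → ·
    (2,7)@(5, 15): e=[14,10,20] → #
    (3,7)@(7, 15): e=[-6,2,48] → ·
    (1,8)@(3, 17): e=[26,6,12] → #
    (2,8)@(5, 17): e=[6,-2,40] → ·
    (0,9)@(1, 19): e=[38,2,4] → #
    (1,9)@(3, 19): e=[18,-6,32] → ·
  covered (6 px):
    · · · · · ·
    · · · · · ·
    · · · · · ·
    · · · · · ·
    · · · · · ·
    · · · # · ·
    · · # # · ·
    · · # · · ·
    · # · · · ·
    # · · · · ·
T1:
  2·area = 133
  edge (2, 1)→(10, 12): d=(8,11) inclusive
  edge (10, 12)→(3, 19): d=(-7,7) inclusive
  edge (3, 19)→(2, 1): d=(-1,-18) inclusive
    (1,1)@(3, 3): e=[5,112,16] → #
    (2,1)@(5, 3): e=[-17,98,52] → ·
    (1,2)@(3, 5): e=[21,98,14] → #
    (2,2)@(5, 5): e=[-1,84,50] → ·
    (1,3)@(3, 7): e=[37,84,12] → #
    (2,3)@(5, 7): e=[15,70,48] → #
    (3,3)@(7, 7): e=[-7,56,84] → ·
    (1,4)@(3, 9): e=[53,70,10] → #
    (3,4)@(7, 9): e=[9,42,82] → #
    (4,4)@(9, 9): e=[-13,28,118] → ·
    (1,5)@(3, 11): e=[69,56,8] → #
    (4,5)@(9, 11): e=[3,14,116] → #
    (5,5)@(11, 11): e=[-19,0,152] → ·  [on edge]
    (4,6)@(9, 13): e=[19,0,114] → #  [on edge]
    (3,7)@(7, 15): e=[57,0,76] → #  [on edge]
    (2,8)@(5, 17): e=[95,0,38] → #  [on edge]
    (1,9)@(3, 19): e=[133,0,0] → #  [on edge]
  covered (21 px):
    · · · · · ·
    · # · · · ·
    · # · · · ·
    · # # · · ·
    · # # # · ·
    · # # # # ·
    · # # # # ·
    · # # # · ·
    · # # · · ·
    · # · · · ·
T2:
  degenerate (2·area = 0) — covers nothing
T3:
  2·area = 64  (B↔C swapped to make it positive)
  edge (10, 4)→(6, 20): d=(-4,16) inclusive
  edge (6, 20)→(6, 4): d=(0,-16) inclusive
  edge (6, 4)→(10, 4): d=(4,0) inclusive
    (3,2)@(7, 5): e=[44,16,4] → #
    (4,2)@(9, 5): e=[12,48,4] → #
    (5,2)@(11, 5): e=[-20,80,4] → ·
    (3,3)@(7, 7): e=[36,16,12] → #
    (5,3)@(11, 7): e=[-28,80,12] → ·
    (3,4)@(7, 9): e=[28,16,20] → #
    (4,4)@(9, 9): e=[-4,48,20] → ·
    (3,5)@(7, 11): e=[20,16,28] → #
    (4,5)@(9, 11): e=[-12,48,28] → ·
    (3,6)@(7, 13): e=[12,16,36] → #
    (4,6)@(9, 13): e=[-20,48,36] → ·
    (3,7)@(7, 15): e=[4,16,44] → #
  covered (8 px):
    · · · · · ·
    · · · · · ·
    · · · # # ·
    · · · # # ·
    · · · # · ·
    · · · # · ·
    · · · # · ·
    · · · # · ·
    · · · · · ·
    · · · · · ·

Final: [112,16,5]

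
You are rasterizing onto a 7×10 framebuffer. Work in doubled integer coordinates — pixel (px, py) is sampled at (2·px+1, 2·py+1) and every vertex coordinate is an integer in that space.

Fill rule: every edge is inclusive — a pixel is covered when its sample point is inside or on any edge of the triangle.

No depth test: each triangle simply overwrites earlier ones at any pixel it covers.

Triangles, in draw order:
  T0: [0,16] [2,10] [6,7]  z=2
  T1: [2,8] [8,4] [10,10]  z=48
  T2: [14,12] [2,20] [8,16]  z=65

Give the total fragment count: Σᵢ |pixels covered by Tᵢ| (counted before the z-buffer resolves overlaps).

T0:
  2·area = 18
  edge (0, 16)→(2, 10): d=(2,-6) inclusive
  edge (2, 10)→(6, 7): d=(4,-3) inclusive
  edge (6, 7)→(0, 16): d=(-6,9) inclusive
    (2,0)@(5, 1): e=[0,-27,45] → ·  [on edge]
    (1,3)@(3, 7): e=[0,-9,27] → ·  [on edge]
    (1,5)@(3, 11): e=[8,7,3] → █
    (2,5)@(5, 11): e=[20,13,-15] → ·
    (0,6)@(1, 13): e=[0,9,9] → █  [on edge]
    (1,6)@(3, 13): e=[12,15,-9] → ·
    (0,7)@(1, 15): e=[4,17,-3] → ·
  covered (2 px):
    · · · · · · ·
    · · · · · · ·
    · · · · · · ·
    · · · · · · ·
    · · · · · · ·
    · █ · · · · ·
    █ · · · · · ·
    · · · · · · ·
    · · · · · · ·
    · · · · · · ·
T1:
  2·area = 44
  edge (2, 8)→(8, 4): d=(6,-4) inclusive
  edge (8, 4)→(10, 10): d=(2,6) inclusive
  edge (10, 10)→(2, 8): d=(-8,-2) inclusive
    (3,0)@(7, 1): e=[-22,0,66] → ·  [on edge]
    (3,2)@(7, 5): e=[2,8,34] → █
    (4,2)@(9, 5): e=[10,-4,38] → ·
    (2,3)@(5, 7): e=[6,24,14] → █
    (4,3)@(9, 7): e=[22,0,22] → █  [on edge]
    (5,3)@(11, 7): e=[30,-12,26] → ·
    (2,4)@(5, 9): e=[18,28,-2] → ·
    (3,4)@(7, 9): e=[26,16,2] → █
    (5,4)@(11, 9): e=[42,-8,10] → ·
    (3,5)@(7, 11): e=[38,20,-14] → ·
    (4,5)@(9, 11): e=[46,8,-10] → ·
    (5,6)@(11, 13): e=[66,0,-22] → ·  [on edge]
    (6,9)@(13, 19): e=[110,0,-66] → ·  [on edge]
  covered (6 px):
    · · · · · · ·
    · · · · · · ·
    · · · █ · · ·
    · · █ █ █ · ·
    · · · █ █ · ·
    · · · · · · ·
    · · · · · · ·
    · · · · · · ·
    · · · · · · ·
    · · · · · · ·
T2:
  degenerate (2·area = 0) — covers nothing

Answer: 8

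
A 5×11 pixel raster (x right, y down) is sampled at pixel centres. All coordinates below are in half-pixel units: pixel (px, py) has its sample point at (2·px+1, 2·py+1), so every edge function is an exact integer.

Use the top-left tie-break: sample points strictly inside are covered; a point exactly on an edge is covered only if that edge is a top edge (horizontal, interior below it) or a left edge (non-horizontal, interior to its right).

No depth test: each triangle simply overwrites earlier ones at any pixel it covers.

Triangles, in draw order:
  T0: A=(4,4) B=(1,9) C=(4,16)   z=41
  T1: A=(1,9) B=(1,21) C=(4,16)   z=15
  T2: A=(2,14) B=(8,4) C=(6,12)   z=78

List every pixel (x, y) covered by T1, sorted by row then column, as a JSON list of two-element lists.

T0:
  2·area = 36  (B↔C swapped to make it positive)
  edge (4, 4)→(4, 16): d=(0,12) right/bottom  bias=-1
  edge (4, 16)→(1, 9): d=(-3,-7) top-left  bias=+0
  edge (1, 9)→(4, 4): d=(3,-5) top-left  bias=+0
    (1,3)@(3, 7): e=[12,20,4] → #
    (2,3)@(5, 7): e=[-12,34,14] → ·
    (0,4)@(1, 9): e=[36,0,0] → #  [on edge]
    (2,4)@(5, 9): e=[-12,28,20] → ·
    (0,5)@(1, 11): e=[36,-6,6] → ·
    (1,5)@(3, 11): e=[12,8,16] → #
    (2,5)@(5, 11): e=[-12,22,26] → ·
    (1,6)@(3, 13): e=[12,2,22] → #
    (2,6)@(5, 13): e=[-12,16,32] → ·
    (1,7)@(3, 15): e=[12,-4,28] → ·
  covered (5 px):
    · · · · ·
    · · · · ·
    · · · · ·
    · # · · ·
    # # · · ·
    · # · · ·
    · # · · ·
    · · · · ·
    · · · · ·
    · · · · ·
    · · · · ·
T1:
  2·area = 36  (B↔C swapped to make it positive)
  edge (1, 9)→(4, 16): d=(3,7) right/bottom  bias=-1
  edge (4, 16)→(1, 21): d=(-3,5) right/bottom  bias=-1
  edge (1, 21)→(1, 9): d=(0,-12) top-left  bias=+0
    (0,0)@(1, 1): e=[-24,60,0] → ·  [on edge]
    (0,1)@(1, 3): e=[-18,54,0] → ·  [on edge]
    (0,2)@(1, 5): e=[-12,48,0] → ·  [on edge]
    (0,3)@(1, 7): e=[-6,42,0] → ·  [on edge]
    (0,4)@(1, 9): e=[0,36,0] → ·  [on edge]
    (0,5)@(1, 11): e=[6,30,0] → #  [on edge]
    (1,5)@(3, 11): e=[-8,20,24] → ·
    (3,5)@(7, 11): e=[-36,0,72] → ·  [on edge]
    (0,6)@(1, 13): e=[12,24,0] → #  [on edge]
    (1,6)@(3, 13): e=[-2,14,24] → ·
    (0,7)@(1, 15): e=[18,18,0] → #  [on edge]
    (1,7)@(3, 15): e=[4,8,24] → #
    (0,8)@(1, 17): e=[24,12,0] → #  [on edge]
    (0,9)@(1, 19): e=[30,6,0] → #  [on edge]
    (0,10)@(1, 21): e=[36,0,0] → ·  [on edge]
  covered (7 px):
    · · · · ·
    · · · · ·
    · · · · ·
    · · · · ·
    · · · · ·
    # · · · ·
    # · · · ·
    # # · · ·
    # # · · ·
    # · · · ·
    · · · · ·
T2:
  2·area = 28
  edge (2, 14)→(8, 4): d=(6,-10) top-left  bias=+0
  edge (8, 4)→(6, 12): d=(-2,8) right/bottom  bias=-1
  edge (6, 12)→(2, 14): d=(-4,2) right/bottom  bias=-1
    (3,3)@(7, 7): e=[8,2,18] → #
    (4,3)@(9, 7): e=[28,-14,14] → ·
    (2,4)@(5, 9): e=[0,14,14] → #  [on edge]
    (3,4)@(7, 9): e=[20,-2,10] → ·
    (2,5)@(5, 11): e=[12,10,6] → #
    (3,5)@(7, 11): e=[32,-6,2] → ·
    (1,6)@(3, 13): e=[4,22,2] → #
    (2,6)@(5, 13): e=[24,6,-2] → ·
    (1,7)@(3, 15): e=[16,18,-6] → ·
  covered (4 px):
    · · · · ·
    · · · · ·
    · · · · ·
    · · · # ·
    · · # · ·
    · · # · ·
    · # · · ·
    · · · · ·
    · · · · ·
    · · · · ·
    · · · · ·

Answer: [[0,5],[0,6],[0,7],[1,7],[0,8],[1,8],[0,9]]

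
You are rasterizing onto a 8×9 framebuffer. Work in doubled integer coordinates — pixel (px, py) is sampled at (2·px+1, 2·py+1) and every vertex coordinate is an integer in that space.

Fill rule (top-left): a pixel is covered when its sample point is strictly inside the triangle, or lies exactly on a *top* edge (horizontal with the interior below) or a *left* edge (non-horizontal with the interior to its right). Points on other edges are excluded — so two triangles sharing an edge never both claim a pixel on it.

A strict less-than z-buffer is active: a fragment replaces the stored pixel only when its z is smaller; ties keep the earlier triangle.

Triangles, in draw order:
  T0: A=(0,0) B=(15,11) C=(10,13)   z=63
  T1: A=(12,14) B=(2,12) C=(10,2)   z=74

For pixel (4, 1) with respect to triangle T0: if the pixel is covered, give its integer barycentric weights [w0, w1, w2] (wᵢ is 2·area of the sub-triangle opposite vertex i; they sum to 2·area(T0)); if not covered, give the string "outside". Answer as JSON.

T0:
  2·area = 85
  edge (0, 0)→(15, 11): d=(15,11) right/bottom  bias=-1
  edge (15, 11)→(10, 13): d=(-5,2) right/bottom  bias=-1
  edge (10, 13)→(0, 0): d=(-10,-13) top-left  bias=+0
    (0,0)@(1, 1): e=[4,78,3] → #
    (1,0)@(3, 1): e=[-18,74,29] → ·
    (0,1)@(1, 3): e=[34,68,-17] → ·
    (1,1)@(3, 3): e=[12,64,9] → #
    (2,1)@(5, 3): e=[-10,60,35] → ·
    (1,2)@(3, 5): e=[42,54,-11] → ·
    (2,2)@(5, 5): e=[20,50,15] → #
    (3,2)@(7, 5): e=[-2,46,41] → ·
    (2,3)@(5, 7): e=[50,40,-5] → ·
    (3,3)@(7, 7): e=[28,36,21] → #
    (4,3)@(9, 7): e=[6,32,47] → #
    (5,3)@(11, 7): e=[-16,28,73] → ·
    (7,5)@(15, 11): e=[0,0,85] → ·  [on edge]
    (2,7)@(5, 15): e=[170,0,-85] → ·  [on edge]
  covered (11 px):
    # · · · · · · ·
    · # · · · · · ·
    · · # · · · · ·
    · · · # # · · ·
    · · · # # # · ·
    · · · · # # # ·
    · · · · · · · ·
    · · · · · · · ·
    · · · · · · · ·
T1:
  2·area = 116
  edge (12, 14)→(2, 12): d=(-10,-2) top-left  bias=+0
  edge (2, 12)→(10, 2): d=(8,-10) top-left  bias=+0
  edge (10, 2)→(12, 14): d=(2,12) right/bottom  bias=-1
    (4,2)@(9, 5): e=[84,14,18] → #
    (5,2)@(11, 5): e=[88,34,-6] → ·
    (3,3)@(7, 7): e=[60,10,46] → #
    (5,3)@(11, 7): e=[68,50,-2] → ·
    (2,4)@(5, 9): e=[36,6,74] → #
    (5,4)@(11, 9): e=[48,66,2] → #
    (6,4)@(13, 9): e=[52,86,-22] → ·
    (1,5)@(3, 11): e=[12,2,102] → #
    (6,5)@(13, 11): e=[32,102,-18] → ·
    (1,6)@(3, 13): e=[-8,18,106] → ·
    (2,6)@(5, 13): e=[-4,38,82] → ·
    (3,6)@(7, 13): e=[0,58,58] → #  [on edge]
  covered (15 px):
    · · · · · · · ·
    · · · · · · · ·
    · · · · # · · ·
    · · · # # · · ·
    · · # # # # · ·
    · # # # # # · ·
    · · · # # # · ·
    · · · · · · · ·
    · · · · · · · ·

Final: "outside"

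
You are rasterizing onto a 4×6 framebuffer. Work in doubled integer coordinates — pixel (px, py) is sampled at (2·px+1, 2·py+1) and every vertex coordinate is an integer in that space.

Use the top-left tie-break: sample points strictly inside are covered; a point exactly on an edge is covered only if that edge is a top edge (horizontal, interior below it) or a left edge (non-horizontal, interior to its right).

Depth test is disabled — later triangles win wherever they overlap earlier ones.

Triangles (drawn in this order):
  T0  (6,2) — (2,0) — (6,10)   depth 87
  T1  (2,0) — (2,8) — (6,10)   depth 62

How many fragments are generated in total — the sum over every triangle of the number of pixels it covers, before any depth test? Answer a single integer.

T0:
  2·area = 32  (B↔C swapped to make it positive)
  edge (6, 2)→(6, 10): d=(0,8) right/bottom  bias=-1
  edge (6, 10)→(2, 0): d=(-4,-10) top-left  bias=+0
  edge (2, 0)→(6, 2): d=(4,2) right/bottom  bias=-1
    (1,0)@(3, 1): e=[24,6,2] → #
    (2,0)@(5, 1): e=[8,26,-2] → ·
    (1,1)@(3, 3): e=[24,-2,10] → ·
    (2,1)@(5, 3): e=[8,18,6] → #
    (3,1)@(7, 3): e=[-8,38,2] → ·
    (2,2)@(5, 5): e=[8,10,14] → #
    (3,2)@(7, 5): e=[-8,30,10] → ·
    (2,3)@(5, 7): e=[8,2,22] → #
    (3,3)@(7, 7): e=[-8,22,18] → ·
    (2,4)@(5, 9): e=[8,-6,30] → ·
  covered (4 px):
    · # · ·
    · · # ·
    · · # ·
    · · # ·
    · · · ·
    · · · ·
T1:
  2·area = 32  (B↔C swapped to make it positive)
  edge (2, 0)→(6, 10): d=(4,10) right/bottom  bias=-1
  edge (6, 10)→(2, 8): d=(-4,-2) top-left  bias=+0
  edge (2, 8)→(2, 0): d=(0,-8) top-left  bias=+0
    (1,1)@(3, 3): e=[2,22,8] → #
    (2,1)@(5, 3): e=[-18,26,24] → ·
    (1,2)@(3, 5): e=[10,14,8] → #
    (2,2)@(5, 5): e=[-10,18,24] → ·
    (1,3)@(3, 7): e=[18,6,8] → #
    (2,3)@(5, 7): e=[-2,10,24] → ·
    (1,4)@(3, 9): e=[26,-2,8] → ·
    (2,4)@(5, 9): e=[6,2,24] → #
    (3,4)@(7, 9): e=[-14,6,40] → ·
    (2,5)@(5, 11): e=[14,-6,24] → ·
  covered (4 px):
    · · · ·
    · # · ·
    · # · ·
    · # · ·
    · · # ·
    · · · ·

Answer: 8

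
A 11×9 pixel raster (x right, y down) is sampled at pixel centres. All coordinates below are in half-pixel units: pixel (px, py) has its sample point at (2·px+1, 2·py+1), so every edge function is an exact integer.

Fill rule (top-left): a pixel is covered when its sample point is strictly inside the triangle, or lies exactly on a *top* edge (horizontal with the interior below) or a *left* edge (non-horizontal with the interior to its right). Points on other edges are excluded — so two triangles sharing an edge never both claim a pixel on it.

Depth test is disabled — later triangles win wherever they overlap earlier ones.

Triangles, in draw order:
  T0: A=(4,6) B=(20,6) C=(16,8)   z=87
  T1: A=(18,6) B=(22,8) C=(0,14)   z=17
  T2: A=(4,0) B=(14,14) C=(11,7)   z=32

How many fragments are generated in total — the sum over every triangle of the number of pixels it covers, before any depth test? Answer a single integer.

T0:
  2·area = 32
  edge (4, 6)→(20, 6): d=(16,0) top-left  bias=+0
  edge (20, 6)→(16, 8): d=(-4,2) right/bottom  bias=-1
  edge (16, 8)→(4, 6): d=(-12,-2) top-left  bias=+0
    (5,3)@(11, 7): e=[16,14,2] → █
    (6,3)@(13, 7): e=[16,10,6] → █
    (7,3)@(15, 7): e=[16,6,10] → █
    (8,3)@(17, 7): e=[16,2,14] → █
    (9,3)@(19, 7): e=[16,-2,18] → ·
    (5,4)@(11, 9): e=[48,6,-22] → ·
    (6,4)@(13, 9): e=[48,2,-18] → ·
    (7,4)@(15, 9): e=[48,-2,-14] → ·
    (8,4)@(17, 9): e=[48,-6,-10] → ·
  covered (4 px):
    · · · · · · · · · · ·
    · · · · · · · · · · ·
    · · · · · · · · · · ·
    · · · · · █ █ █ █ · ·
    · · · · · · · · · · ·
    · · · · · · · · · · ·
    · · · · · · · · · · ·
    · · · · · · · · · · ·
    · · · · · · · · · · ·
T1:
  2·area = 68
  edge (18, 6)→(22, 8): d=(4,2) right/bottom  bias=-1
  edge (22, 8)→(0, 14): d=(-22,6) right/bottom  bias=-1
  edge (0, 14)→(18, 6): d=(18,-8) top-left  bias=+0
    (8,3)@(17, 7): e=[6,52,10] → █
    (9,3)@(19, 7): e=[2,40,26] → █
    (10,3)@(21, 7): e=[-2,28,42] → ·
    (6,4)@(13, 9): e=[22,32,14] → █
    (7,4)@(15, 9): e=[18,20,30] → █
    (9,4)@(19, 9): e=[10,-4,62] → ·
    (3,5)@(7, 11): e=[42,24,2] → █
    (4,5)@(9, 11): e=[38,12,18] → █
    (5,5)@(11, 11): e=[34,0,34] → ·  [on edge]
    (6,5)@(13, 11): e=[30,-12,50] → ·
    (7,5)@(15, 11): e=[26,-24,66] → ·
    (8,5)@(17, 11): e=[22,-36,82] → ·
  covered (8 px):
    · · · · · · · · · · ·
    · · · · · · · · · · ·
    · · · · · · · · · · ·
    · · · · · · · · █ █ ·
    · · · · · · █ █ █ · ·
    · · · █ █ · · · · · ·
    · █ · · · · · · · · ·
    · · · · · · · · · · ·
    · · · · · · · · · · ·
T2:
  2·area = 28  (B↔C swapped to make it positive)
  edge (4, 0)→(11, 7): d=(7,7) right/bottom  bias=-1
  edge (11, 7)→(14, 14): d=(3,7) right/bottom  bias=-1
  edge (14, 14)→(4, 0): d=(-10,-14) top-left  bias=+0
    (2,0)@(5, 1): e=[0,24,4] → ·  [on edge]
    (3,1)@(7, 3): e=[0,16,12] → ·  [on edge]
    (4,2)@(9, 5): e=[0,8,20] → ·  [on edge]
    (4,3)@(9, 7): e=[14,14,0] → █  [on edge]
    (5,3)@(11, 7): e=[0,0,28] → ·  [on edge]
    (4,4)@(9, 9): e=[28,20,-20] → ·
    (5,4)@(11, 9): e=[14,6,8] → █
    (6,4)@(13, 9): e=[0,-8,36] → ·  [on edge]
    (5,5)@(11, 11): e=[28,12,-12] → ·
    (7,5)@(15, 11): e=[0,-16,44] → ·  [on edge]
    (8,6)@(17, 13): e=[0,-24,52] → ·  [on edge]
    (9,7)@(19, 15): e=[0,-32,60] → ·  [on edge]
    (10,8)@(21, 17): e=[0,-40,68] → ·  [on edge]
  covered (2 px):
    · · · · · · · · · · ·
    · · · · · · · · · · ·
    · · · · · · · · · · ·
    · · · · █ · · · · · ·
    · · · · · █ · · · · ·
    · · · · · · · · · · ·
    · · · · · · · · · · ·
    · · · · · · · · · · ·
    · · · · · · · · · · ·

Answer: 14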